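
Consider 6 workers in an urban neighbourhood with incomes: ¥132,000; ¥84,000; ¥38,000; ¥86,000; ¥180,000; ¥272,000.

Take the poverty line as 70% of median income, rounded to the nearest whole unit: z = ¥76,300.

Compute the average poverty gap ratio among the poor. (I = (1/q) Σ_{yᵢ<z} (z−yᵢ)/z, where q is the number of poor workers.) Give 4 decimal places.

0.5020

Below z: ¥38,000 (q = 1 of N = 6).
Shortfall ratios (z−y)/z: 0.5020; sum = 0.501966.
The income-gap ratio divides by q (the poor only): 0.501966 / 1 = 0.5020.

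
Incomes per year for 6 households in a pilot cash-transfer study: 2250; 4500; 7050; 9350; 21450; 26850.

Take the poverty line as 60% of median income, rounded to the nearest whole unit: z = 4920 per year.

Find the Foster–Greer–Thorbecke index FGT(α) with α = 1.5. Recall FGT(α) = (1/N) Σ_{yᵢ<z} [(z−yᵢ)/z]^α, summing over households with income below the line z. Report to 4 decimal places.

Below the line: 2250, 4500 (q = 2 of N = 6).
Shortfall ratios: (4920−2250)/4920 = 0.5427; (4920−4500)/4920 = 0.0854.
Raised to α = 1.5: 0.39978; 0.02494.
Sum = 0.424720; FGT(1.5) = 0.424720 / 6 = 0.0708.

0.0708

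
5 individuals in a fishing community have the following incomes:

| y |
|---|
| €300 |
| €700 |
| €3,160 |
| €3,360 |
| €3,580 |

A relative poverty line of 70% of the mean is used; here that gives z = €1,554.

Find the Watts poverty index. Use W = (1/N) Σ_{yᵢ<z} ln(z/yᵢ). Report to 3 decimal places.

0.488

Poor units: €300, €700 (q = 2 of N = 5).
Log shortfalls: ln(1554/300) = 1.6448; ln(1554/700) = 0.7975.
W = 2.442312 / 5 = 0.488.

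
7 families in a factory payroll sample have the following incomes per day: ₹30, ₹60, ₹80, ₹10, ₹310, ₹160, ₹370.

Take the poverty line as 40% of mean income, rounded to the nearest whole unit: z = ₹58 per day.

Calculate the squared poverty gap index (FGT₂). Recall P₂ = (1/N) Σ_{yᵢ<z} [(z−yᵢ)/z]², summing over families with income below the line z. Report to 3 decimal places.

0.131

Below z: ₹10, ₹30 (q = 2 of N = 7).
Normalized shortfalls: (58−10)/58 = 0.8276; (58−30)/58 = 0.4828.
Squared: 0.6849; 0.2331.
Sum = 0.917955; P₂ = 0.917955 / 7 = 0.131.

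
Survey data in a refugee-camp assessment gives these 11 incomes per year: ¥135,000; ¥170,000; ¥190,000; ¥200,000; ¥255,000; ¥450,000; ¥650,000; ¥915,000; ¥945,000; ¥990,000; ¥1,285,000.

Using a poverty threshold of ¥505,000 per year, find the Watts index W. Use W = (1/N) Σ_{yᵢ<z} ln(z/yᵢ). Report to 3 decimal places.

Poor units: ¥135,000, ¥170,000, ¥190,000, ¥200,000, ¥255,000, ¥450,000 (q = 6 of N = 11).
Log gaps: ln(505000/135000) = 1.3193; ln(505000/170000) = 1.0888; ln(505000/190000) = 0.9775; ln(505000/200000) = 0.9262; ln(505000/255000) = 0.6833; ln(505000/450000) = 0.1153.
W = 5.110425 / 11 = 0.465.

0.465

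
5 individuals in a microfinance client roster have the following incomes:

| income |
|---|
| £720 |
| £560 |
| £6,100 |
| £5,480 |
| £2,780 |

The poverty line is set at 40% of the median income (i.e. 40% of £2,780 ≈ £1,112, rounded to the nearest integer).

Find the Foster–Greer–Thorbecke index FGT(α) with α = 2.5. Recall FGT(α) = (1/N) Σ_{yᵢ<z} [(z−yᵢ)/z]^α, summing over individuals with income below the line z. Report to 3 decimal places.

0.049

Below the line: £560, £720 (q = 2 of N = 5).
Relative gaps: (1112−560)/1112 = 0.4964; (1112−720)/1112 = 0.3525.
Raised to α = 2.5: 0.17361; 0.07378.
Sum = 0.247397; FGT(2.5) = 0.247397 / 5 = 0.049.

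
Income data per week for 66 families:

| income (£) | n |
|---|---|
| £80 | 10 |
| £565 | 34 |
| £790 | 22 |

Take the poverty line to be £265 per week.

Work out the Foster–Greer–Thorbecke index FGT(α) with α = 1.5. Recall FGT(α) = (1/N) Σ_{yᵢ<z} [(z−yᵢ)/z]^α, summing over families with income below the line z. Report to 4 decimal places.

Below z: 10×£80 (q = 10 of N = 66).
Relative gaps: (265−80)/265 = 0.6981 (×10).
Raised to α = 1.5: 0.58330 (×10).
Sum = 5.832957; FGT(1.5) = 5.832957 / 66 = 0.0884.

0.0884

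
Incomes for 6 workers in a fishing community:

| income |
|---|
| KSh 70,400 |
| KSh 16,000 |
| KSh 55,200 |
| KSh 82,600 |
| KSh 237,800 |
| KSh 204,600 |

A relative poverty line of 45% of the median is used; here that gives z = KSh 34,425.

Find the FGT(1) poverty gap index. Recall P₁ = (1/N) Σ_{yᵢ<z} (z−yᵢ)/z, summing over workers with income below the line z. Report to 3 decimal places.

Incomes under z: KSh 16,000 (q = 1 of N = 6).
Normalized shortfalls: (34425−16000)/34425 = 0.5352.
Sum of shortfalls = 0.535221; P₁ averages over all N: 0.535221 / 6 = 0.089.

0.089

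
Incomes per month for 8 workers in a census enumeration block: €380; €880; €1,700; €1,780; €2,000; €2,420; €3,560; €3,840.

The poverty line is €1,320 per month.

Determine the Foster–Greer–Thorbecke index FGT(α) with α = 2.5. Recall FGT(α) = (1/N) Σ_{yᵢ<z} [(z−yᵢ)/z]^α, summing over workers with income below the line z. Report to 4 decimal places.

0.0615

Below the line: €380, €880 (q = 2 of N = 8).
Normalized shortfalls: (1320−380)/1320 = 0.7121; (1320−880)/1320 = 0.3333.
Raised to α = 2.5: 0.42794; 0.06415.
Sum = 0.492092; FGT(2.5) = 0.492092 / 8 = 0.0615.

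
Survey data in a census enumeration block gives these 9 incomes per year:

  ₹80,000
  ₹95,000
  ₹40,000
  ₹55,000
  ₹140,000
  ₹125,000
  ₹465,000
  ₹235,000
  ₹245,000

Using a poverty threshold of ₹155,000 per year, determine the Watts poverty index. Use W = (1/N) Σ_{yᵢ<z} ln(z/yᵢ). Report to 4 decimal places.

0.4287

Below z: ₹40,000, ₹55,000, ₹80,000, ₹95,000, ₹125,000, ₹140,000 (q = 6 of N = 9).
Log shortfalls: ln(155000/40000) = 1.3545; ln(155000/55000) = 1.0361; ln(155000/80000) = 0.6614; ln(155000/95000) = 0.4895; ln(155000/125000) = 0.2151; ln(155000/140000) = 0.1018.
W = 3.858478 / 9 = 0.4287.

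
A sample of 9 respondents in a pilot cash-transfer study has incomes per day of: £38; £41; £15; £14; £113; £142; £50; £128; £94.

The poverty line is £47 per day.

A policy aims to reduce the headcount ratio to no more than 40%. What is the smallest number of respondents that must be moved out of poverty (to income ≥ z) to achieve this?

Currently q = 4 of N = 9 are below the line (H = 0.444).
A headcount ratio of at most 40% allows at most ⌊0.40 × 9⌋ = 3 poor respondents.
So at least 4 − 3 = 1 must be lifted.

1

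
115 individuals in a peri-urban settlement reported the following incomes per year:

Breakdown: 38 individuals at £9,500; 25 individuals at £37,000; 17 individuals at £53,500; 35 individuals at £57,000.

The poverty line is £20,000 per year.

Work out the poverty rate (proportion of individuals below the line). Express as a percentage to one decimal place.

38 of the 115 individuals have income below £20,000.
H = 38/115 = 33.0%.

33.0%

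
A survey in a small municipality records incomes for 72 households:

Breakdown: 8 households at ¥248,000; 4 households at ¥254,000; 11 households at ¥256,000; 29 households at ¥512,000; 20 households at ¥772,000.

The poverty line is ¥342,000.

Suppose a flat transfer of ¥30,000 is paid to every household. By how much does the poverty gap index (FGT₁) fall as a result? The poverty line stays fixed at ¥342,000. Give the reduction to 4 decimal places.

Before: below the line — 8×¥248,000, 4×¥254,000, 11×¥256,000; poverty gap index (FGT₁) = 0.083252.
After the ¥30,000 transfer: below the line — 8×¥278,000, 4×¥284,000, 11×¥286,000; poverty gap index (FGT₁) = 0.055231.
Reduction = 0.083252 − 0.055231 = 0.0280.

0.0280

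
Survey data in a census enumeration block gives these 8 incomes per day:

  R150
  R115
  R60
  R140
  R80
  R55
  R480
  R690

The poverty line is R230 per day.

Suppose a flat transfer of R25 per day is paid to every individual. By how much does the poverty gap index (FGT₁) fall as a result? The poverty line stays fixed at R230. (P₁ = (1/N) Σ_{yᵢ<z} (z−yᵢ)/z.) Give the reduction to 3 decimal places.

0.082

Before: below the line — R55, R60, R80, R115, R140, R150; poverty gap index (FGT₁) = 0.42391.
After the R25 transfer: below the line — R80, R85, R105, R140, R165, R175; poverty gap index (FGT₁) = 0.34239.
Reduction = 0.42391 − 0.34239 = 0.082.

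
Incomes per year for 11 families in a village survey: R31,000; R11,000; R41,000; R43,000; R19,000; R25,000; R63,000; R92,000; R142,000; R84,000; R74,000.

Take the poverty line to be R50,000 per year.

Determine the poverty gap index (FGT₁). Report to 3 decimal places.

Below z: R11,000, R19,000, R25,000, R31,000, R41,000, R43,000 (q = 6 of N = 11).
Shortfall ratios: (50000−11000)/50000 = 0.7800; (50000−19000)/50000 = 0.6200; (50000−25000)/50000 = 0.5000; (50000−31000)/50000 = 0.3800; (50000−41000)/50000 = 0.1800; (50000−43000)/50000 = 0.1400.
Sum of shortfalls = 2.600000; P₁ averages over all N: 2.600000 / 11 = 0.236.

0.236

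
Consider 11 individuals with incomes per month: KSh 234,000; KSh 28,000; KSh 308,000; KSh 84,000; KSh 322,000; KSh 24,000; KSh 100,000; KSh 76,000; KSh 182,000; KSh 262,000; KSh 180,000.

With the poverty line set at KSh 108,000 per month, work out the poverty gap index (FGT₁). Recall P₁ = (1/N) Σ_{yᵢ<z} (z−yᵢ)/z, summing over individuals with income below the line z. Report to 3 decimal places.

Poor units: KSh 24,000, KSh 28,000, KSh 76,000, KSh 84,000, KSh 100,000 (q = 5 of N = 11).
Shortfall ratios: (108000−24000)/108000 = 0.7778; (108000−28000)/108000 = 0.7407; (108000−76000)/108000 = 0.2963; (108000−84000)/108000 = 0.2222; (108000−100000)/108000 = 0.0741.
Sum of shortfalls = 2.111111; P₁ averages over all N: 2.111111 / 11 = 0.192.

0.192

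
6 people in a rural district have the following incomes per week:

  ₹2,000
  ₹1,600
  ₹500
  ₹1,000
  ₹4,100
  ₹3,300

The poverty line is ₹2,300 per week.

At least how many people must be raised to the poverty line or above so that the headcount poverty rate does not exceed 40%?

2

4 of the 6 people are poor, so H = 4/6 = 0.667.
A headcount ratio of at most 40% allows at most ⌊0.40 × 6⌋ = 2 poor people.
So at least 4 − 2 = 2 must be lifted.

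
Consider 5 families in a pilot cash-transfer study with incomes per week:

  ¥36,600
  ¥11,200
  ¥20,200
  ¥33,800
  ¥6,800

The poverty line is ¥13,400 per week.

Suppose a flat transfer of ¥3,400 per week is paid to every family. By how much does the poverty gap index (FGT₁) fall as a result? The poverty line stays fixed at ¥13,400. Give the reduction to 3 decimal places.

0.084

Before: below the line — ¥6,800, ¥11,200; poverty gap index (FGT₁) = 0.13134.
After the ¥3,400 transfer: below the line — ¥10,200; poverty gap index (FGT₁) = 0.04776.
Reduction = 0.13134 − 0.04776 = 0.084.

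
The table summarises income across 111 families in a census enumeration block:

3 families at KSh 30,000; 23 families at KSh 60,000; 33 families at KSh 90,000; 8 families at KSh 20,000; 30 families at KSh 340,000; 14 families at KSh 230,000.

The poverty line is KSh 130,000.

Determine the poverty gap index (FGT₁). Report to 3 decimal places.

0.285

Poor units: 8×KSh 20,000, 3×KSh 30,000, 23×KSh 60,000, 33×KSh 90,000 (q = 67 of N = 111).
Relative gaps: (130000−20000)/130000 = 0.8462 (×8); (130000−30000)/130000 = 0.7692 (×3); (130000−60000)/130000 = 0.5385 (×23); (130000−90000)/130000 = 0.3077 (×33).
Sum of shortfalls = 31.615385; P₁ averages over all N: 31.615385 / 111 = 0.285.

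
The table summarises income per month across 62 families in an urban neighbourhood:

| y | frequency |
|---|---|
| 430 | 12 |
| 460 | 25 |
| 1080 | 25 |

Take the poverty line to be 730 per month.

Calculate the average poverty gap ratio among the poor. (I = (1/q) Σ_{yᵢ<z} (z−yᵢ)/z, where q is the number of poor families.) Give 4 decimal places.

Below z: 12×430, 25×460 (q = 37 of N = 62).
Shortfall ratios (z−y)/z: 0.4110 (×12), 0.3699 (×25); sum = 14.178082.
I averages over the q = 37 poor units only: 14.178082 / 37 = 0.3832.

0.3832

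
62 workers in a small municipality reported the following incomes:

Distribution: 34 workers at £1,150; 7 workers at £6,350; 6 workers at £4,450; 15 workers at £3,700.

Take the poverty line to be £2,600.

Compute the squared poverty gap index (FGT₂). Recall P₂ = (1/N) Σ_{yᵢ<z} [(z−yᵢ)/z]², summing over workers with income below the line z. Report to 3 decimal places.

Below the line: 34×£1,150 (q = 34 of N = 62).
Normalized shortfalls: (2600−1150)/2600 = 0.5577 (×34).
Squared: 0.3110 (×34).
Sum = 10.574704; P₂ = 10.574704 / 62 = 0.171.

0.171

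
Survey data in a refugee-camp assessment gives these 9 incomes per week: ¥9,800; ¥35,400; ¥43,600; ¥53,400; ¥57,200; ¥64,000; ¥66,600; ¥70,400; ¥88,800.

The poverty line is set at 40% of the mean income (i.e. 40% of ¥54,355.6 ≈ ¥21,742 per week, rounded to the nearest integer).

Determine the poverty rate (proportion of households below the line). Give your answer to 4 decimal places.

0.1111

1 of the 9 households have income below ¥21,742.
H = 1/9 = 0.1111.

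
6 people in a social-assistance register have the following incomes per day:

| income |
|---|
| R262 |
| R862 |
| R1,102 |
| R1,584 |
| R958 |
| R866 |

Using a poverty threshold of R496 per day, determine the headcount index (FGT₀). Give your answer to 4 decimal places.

1 of the 6 people have income below R496.
H = 1/6 = 0.1667.

0.1667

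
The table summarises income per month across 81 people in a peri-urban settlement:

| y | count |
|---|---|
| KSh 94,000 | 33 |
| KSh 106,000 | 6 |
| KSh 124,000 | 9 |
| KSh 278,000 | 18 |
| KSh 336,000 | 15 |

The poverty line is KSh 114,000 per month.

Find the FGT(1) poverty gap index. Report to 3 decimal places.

Incomes under z: 33×KSh 94,000, 6×KSh 106,000 (q = 39 of N = 81).
Relative gaps: (114000−94000)/114000 = 0.1754 (×33); (114000−106000)/114000 = 0.0702 (×6).
Σ = 6.210526. Dividing by the full population N = 81 gives P₁ = 0.077.

0.077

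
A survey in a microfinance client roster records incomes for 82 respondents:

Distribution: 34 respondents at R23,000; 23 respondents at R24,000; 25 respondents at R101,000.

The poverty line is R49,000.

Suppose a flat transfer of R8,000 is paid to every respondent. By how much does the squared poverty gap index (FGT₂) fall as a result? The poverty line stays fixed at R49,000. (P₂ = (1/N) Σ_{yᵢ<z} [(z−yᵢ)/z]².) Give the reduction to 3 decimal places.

0.100

Before: below the line — 34×R23,000, 23×R24,000; squared poverty gap index (FGT₂) = 0.18975.
After the R8,000 transfer: below the line — 34×R31,000, 23×R32,000; squared poverty gap index (FGT₂) = 0.08971.
Reduction = 0.18975 − 0.08971 = 0.100.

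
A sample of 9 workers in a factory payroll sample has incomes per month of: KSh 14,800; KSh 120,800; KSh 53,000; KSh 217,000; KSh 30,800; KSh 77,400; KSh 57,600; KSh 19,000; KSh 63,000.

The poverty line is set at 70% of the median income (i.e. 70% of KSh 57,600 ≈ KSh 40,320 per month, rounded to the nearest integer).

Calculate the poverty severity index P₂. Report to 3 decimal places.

0.082

Below the line: KSh 14,800, KSh 19,000, KSh 30,800 (q = 3 of N = 9).
Relative gaps: (40320−14800)/40320 = 0.6329; (40320−19000)/40320 = 0.5288; (40320−30800)/40320 = 0.2361.
Squared: 0.4006; 0.2796; 0.0557.
Sum = 0.735955; P₂ = 0.735955 / 9 = 0.082.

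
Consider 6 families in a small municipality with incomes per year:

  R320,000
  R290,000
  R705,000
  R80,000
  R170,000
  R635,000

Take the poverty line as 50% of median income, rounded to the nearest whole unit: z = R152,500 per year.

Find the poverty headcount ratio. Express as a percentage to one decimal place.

16.7%

1 of the 6 families have income below R152,500.
H = 1/6 = 16.7%.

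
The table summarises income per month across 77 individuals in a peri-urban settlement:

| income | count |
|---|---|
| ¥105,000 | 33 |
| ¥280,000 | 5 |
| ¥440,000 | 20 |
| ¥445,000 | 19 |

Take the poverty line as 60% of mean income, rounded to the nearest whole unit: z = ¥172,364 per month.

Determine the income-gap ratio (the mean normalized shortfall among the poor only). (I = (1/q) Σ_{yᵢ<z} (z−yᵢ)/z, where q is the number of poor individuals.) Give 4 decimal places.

Incomes under z: 33×¥105,000 (q = 33 of N = 77).
Shortfall ratios (z−y)/z: 0.3908 (×33); sum = 12.897194.
The income-gap ratio divides by q (the poor only): 12.897194 / 33 = 0.3908.

0.3908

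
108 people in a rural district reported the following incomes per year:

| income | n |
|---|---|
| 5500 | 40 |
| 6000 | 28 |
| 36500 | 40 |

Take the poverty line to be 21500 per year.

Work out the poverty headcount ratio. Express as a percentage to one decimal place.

68 of the 108 people have income below 21500.
H = 68/108 = 63.0%.

63.0%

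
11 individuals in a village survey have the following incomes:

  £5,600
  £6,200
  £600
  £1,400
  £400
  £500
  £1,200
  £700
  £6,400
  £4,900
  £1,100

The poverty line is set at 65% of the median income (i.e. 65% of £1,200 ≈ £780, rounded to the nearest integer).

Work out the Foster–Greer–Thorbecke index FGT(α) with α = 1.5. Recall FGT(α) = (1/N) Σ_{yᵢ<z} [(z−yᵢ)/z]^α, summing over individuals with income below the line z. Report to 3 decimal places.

0.064

Below the line: £400, £500, £600, £700 (q = 4 of N = 11).
Normalized shortfalls: (780−400)/780 = 0.4872; (780−500)/780 = 0.3590; (780−600)/780 = 0.2308; (780−700)/780 = 0.1026.
Raised to α = 1.5: 0.34004; 0.21508; 0.11086; 0.03285.
Sum = 0.698825; FGT(1.5) = 0.698825 / 11 = 0.064.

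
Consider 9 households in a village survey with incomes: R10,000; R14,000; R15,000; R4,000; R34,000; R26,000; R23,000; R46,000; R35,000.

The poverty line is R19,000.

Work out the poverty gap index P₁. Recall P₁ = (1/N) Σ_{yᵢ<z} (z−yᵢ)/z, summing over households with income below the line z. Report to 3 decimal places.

0.193

Incomes under z: R4,000, R10,000, R14,000, R15,000 (q = 4 of N = 9).
Gap ratios (z−y)/z: (19000−4000)/19000 = 0.7895; (19000−10000)/19000 = 0.4737; (19000−14000)/19000 = 0.2632; (19000−15000)/19000 = 0.2105.
Sum of shortfalls = 1.736842; P₁ averages over all N: 1.736842 / 9 = 0.193.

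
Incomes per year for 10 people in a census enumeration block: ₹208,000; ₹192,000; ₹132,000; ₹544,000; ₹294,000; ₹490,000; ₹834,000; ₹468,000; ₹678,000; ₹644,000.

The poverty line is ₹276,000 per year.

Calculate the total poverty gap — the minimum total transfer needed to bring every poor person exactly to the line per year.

Below z: ₹132,000, ₹192,000, ₹208,000 (q = 3 of N = 10).
Individual gaps: 276000−132000 = 144000; 276000−192000 = 84000; 276000−208000 = 68000.
Aggregate gap = ₹296,000.

₹296,000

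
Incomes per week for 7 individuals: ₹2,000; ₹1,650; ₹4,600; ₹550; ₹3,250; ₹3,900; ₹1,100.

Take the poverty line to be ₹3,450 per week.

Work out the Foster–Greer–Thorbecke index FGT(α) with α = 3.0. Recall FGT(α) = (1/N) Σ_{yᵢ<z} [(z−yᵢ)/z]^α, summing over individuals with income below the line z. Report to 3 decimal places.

Below z: ₹550, ₹1,100, ₹1,650, ₹2,000, ₹3,250 (q = 5 of N = 7).
Shortfall ratios: (3450−550)/3450 = 0.8406; (3450−1100)/3450 = 0.6812; (3450−1650)/3450 = 0.5217; (3450−2000)/3450 = 0.4203; (3450−3250)/3450 = 0.0580.
Raised to α = 3.0: 0.59393; 0.31604; 0.14202; 0.07424; 0.00019.
Sum = 1.126435; FGT(3.0) = 1.126435 / 7 = 0.161.

0.161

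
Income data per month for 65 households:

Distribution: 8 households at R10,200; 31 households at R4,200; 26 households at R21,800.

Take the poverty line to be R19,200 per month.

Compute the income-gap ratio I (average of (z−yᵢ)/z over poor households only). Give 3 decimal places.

Below z: 31×R4,200, 8×R10,200 (q = 39 of N = 65).
Shortfall ratios (z−y)/z: 0.7812 (×31), 0.4688 (×8); sum = 27.968750.
The income-gap ratio divides by q (the poor only): 27.968750 / 39 = 0.717.

0.717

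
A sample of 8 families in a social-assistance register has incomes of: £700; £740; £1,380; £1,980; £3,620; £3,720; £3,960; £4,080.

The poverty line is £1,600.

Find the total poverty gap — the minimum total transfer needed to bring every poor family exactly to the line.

Poor units: £700, £740, £1,380 (q = 3 of N = 8).
Individual gaps: 1600−700 = 900; 1600−740 = 860; 1600−1380 = 220.
Aggregate gap = £1,980.

£1,980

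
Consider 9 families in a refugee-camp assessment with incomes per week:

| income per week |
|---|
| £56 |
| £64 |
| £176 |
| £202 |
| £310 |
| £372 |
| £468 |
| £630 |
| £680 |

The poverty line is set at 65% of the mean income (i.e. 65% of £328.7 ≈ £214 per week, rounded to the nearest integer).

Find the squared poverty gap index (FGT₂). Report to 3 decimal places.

Below z: £56, £64, £176, £202 (q = 4 of N = 9).
Relative gaps: (214−56)/214 = 0.7383; (214−64)/214 = 0.7009; (214−176)/214 = 0.1776; (214−202)/214 = 0.0561.
Squared: 0.5451; 0.4913; 0.0315; 0.0031.
Sum = 1.071098; P₂ = 1.071098 / 9 = 0.119.

0.119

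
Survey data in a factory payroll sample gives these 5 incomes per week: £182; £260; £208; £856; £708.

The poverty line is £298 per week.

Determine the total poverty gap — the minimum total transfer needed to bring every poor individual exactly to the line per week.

£244

Poor units: £182, £208, £260 (q = 3 of N = 5).
Individual gaps: 298−182 = 116; 298−208 = 90; 298−260 = 38.
Aggregate gap = £244.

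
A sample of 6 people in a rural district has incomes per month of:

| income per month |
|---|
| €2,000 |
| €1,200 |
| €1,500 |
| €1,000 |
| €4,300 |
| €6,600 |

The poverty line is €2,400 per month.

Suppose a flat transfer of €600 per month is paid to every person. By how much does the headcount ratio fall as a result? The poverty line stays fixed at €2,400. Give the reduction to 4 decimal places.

0.1667

Before: below the line — €1,000, €1,200, €1,500, €2,000; headcount ratio = 0.666667.
After the €600 transfer: below the line — €1,600, €1,800, €2,100; headcount ratio = 0.500000.
Reduction = 0.666667 − 0.500000 = 0.1667.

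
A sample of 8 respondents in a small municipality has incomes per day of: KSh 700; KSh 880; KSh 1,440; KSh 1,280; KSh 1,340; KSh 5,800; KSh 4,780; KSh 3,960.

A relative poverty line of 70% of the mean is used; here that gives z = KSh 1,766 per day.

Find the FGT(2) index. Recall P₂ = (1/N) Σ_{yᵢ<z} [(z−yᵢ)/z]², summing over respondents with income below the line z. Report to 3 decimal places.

0.098

Incomes under z: KSh 700, KSh 880, KSh 1,280, KSh 1,340, KSh 1,440 (q = 5 of N = 8).
Shortfall ratios: (1766−700)/1766 = 0.6036; (1766−880)/1766 = 0.5017; (1766−1280)/1766 = 0.2752; (1766−1340)/1766 = 0.2412; (1766−1440)/1766 = 0.1846.
Squared: 0.3644; 0.2517; 0.0757; 0.0582; 0.0341.
Sum = 0.784063; P₂ = 0.784063 / 8 = 0.098.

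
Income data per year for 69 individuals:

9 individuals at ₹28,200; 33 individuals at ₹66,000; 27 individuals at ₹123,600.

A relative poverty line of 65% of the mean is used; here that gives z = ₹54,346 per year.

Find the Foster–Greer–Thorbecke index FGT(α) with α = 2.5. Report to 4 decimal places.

0.0209

Below the line: 9×₹28,200 (q = 9 of N = 69).
Gap ratios (z−y)/z: (54346−28200)/54346 = 0.4811 (×9).
Raised to α = 2.5: 0.16054 (×9).
Sum = 1.444896; FGT(2.5) = 1.444896 / 69 = 0.0209.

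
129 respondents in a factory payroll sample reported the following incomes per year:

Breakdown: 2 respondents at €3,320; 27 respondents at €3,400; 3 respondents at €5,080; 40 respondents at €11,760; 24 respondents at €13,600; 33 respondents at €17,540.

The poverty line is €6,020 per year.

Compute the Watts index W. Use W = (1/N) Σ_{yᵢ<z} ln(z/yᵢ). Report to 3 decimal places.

Incomes under z: 2×€3,320, 27×€3,400, 3×€5,080 (q = 32 of N = 129).
Log gaps: ln(6020/3320) = 0.5951 (×2); ln(6020/3400) = 0.5713 (×27); ln(6020/5080) = 0.1698 (×3).
W = 17.124992 / 129 = 0.133.

0.133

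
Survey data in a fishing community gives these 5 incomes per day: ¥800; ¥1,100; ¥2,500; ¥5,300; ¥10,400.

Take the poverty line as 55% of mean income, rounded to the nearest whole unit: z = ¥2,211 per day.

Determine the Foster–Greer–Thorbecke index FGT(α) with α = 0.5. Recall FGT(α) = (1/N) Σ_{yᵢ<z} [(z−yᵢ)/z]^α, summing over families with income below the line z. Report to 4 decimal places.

Below the line: ¥800, ¥1,100 (q = 2 of N = 5).
Gap ratios (z−y)/z: (2211−800)/2211 = 0.6382; (2211−1100)/2211 = 0.5025.
Raised to α = 0.5: 0.79886; 0.70886.
Sum = 1.507721; FGT(0.5) = 1.507721 / 5 = 0.3015.

0.3015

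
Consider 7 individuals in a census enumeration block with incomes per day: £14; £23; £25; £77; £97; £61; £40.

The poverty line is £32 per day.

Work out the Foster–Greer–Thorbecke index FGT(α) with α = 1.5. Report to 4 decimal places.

Below the line: £14, £23, £25 (q = 3 of N = 7).
Gap ratios (z−y)/z: (32−14)/32 = 0.5625; (32−23)/32 = 0.2812; (32−25)/32 = 0.2188.
Raised to α = 1.5: 0.42188; 0.14916; 0.10231.
Sum = 0.673341; FGT(1.5) = 0.673341 / 7 = 0.0962.

0.0962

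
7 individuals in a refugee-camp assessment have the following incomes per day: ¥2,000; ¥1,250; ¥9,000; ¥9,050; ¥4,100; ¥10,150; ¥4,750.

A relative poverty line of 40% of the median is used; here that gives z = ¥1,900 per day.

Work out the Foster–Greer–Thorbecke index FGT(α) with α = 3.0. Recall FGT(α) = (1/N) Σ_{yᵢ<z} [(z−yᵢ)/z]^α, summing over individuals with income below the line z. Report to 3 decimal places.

0.006

Incomes under z: ¥1,250 (q = 1 of N = 7).
Shortfall ratios: (1900−1250)/1900 = 0.3421.
Raised to α = 3.0: 0.04004.
Sum = 0.040039; FGT(3.0) = 0.040039 / 7 = 0.006.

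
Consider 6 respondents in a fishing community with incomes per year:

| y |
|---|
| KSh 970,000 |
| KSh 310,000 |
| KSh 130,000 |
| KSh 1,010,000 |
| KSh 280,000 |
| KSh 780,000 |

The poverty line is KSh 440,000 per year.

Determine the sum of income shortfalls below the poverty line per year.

KSh 600,000

Below the line: KSh 130,000, KSh 280,000, KSh 310,000 (q = 3 of N = 6).
Individual gaps: 440000−130000 = 310000; 440000−280000 = 160000; 440000−310000 = 130000.
Aggregate gap = KSh 600,000.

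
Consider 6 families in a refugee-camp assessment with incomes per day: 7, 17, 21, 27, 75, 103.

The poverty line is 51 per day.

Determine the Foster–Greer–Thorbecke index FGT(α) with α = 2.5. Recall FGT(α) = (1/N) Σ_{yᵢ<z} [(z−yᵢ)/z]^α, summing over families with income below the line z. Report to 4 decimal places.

0.2453

Incomes under z: 7, 17, 21, 27 (q = 4 of N = 6).
Normalized shortfalls: (51−7)/51 = 0.8627; (51−17)/51 = 0.6667; (51−21)/51 = 0.5882; (51−27)/51 = 0.4706.
Raised to α = 2.5: 0.69136; 0.36289; 0.26539; 0.15192.
Sum = 1.471552; FGT(2.5) = 1.471552 / 6 = 0.2453.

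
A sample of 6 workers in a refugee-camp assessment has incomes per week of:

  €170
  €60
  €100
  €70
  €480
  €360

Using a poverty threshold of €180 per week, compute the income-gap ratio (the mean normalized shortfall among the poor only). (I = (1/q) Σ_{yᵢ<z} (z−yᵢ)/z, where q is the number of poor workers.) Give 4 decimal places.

0.4444

Incomes under z: €60, €70, €100, €170 (q = 4 of N = 6).
Shortfall ratios (z−y)/z: 0.6667, 0.6111, 0.4444, 0.0556; sum = 1.777778.
I averages over the q = 4 poor units only: 1.777778 / 4 = 0.4444.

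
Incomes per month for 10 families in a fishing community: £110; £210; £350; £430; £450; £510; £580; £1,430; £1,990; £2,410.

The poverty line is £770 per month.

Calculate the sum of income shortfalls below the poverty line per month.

£2,750

Incomes under z: £110, £210, £350, £430, £450, £510, £580 (q = 7 of N = 10).
Individual gaps: 770−110 = 660; 770−210 = 560; 770−350 = 420; 770−430 = 340; 770−450 = 320; 770−510 = 260; 770−580 = 190.
Aggregate gap = £2,750.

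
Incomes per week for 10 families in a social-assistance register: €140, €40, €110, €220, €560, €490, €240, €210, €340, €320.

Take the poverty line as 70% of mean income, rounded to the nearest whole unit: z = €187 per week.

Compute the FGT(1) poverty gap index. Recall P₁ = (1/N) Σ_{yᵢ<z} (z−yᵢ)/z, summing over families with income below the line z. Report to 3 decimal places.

Below the line: €40, €110, €140 (q = 3 of N = 10).
Shortfall ratios: (187−40)/187 = 0.7861; (187−110)/187 = 0.4118; (187−140)/187 = 0.2513.
Sum of shortfalls = 1.449198; P₁ averages over all N: 1.449198 / 10 = 0.145.

0.145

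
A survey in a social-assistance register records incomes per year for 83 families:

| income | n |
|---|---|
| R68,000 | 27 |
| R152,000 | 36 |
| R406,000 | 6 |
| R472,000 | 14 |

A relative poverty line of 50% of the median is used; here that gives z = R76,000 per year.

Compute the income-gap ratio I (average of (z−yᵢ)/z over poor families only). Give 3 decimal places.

Poor units: 27×R68,000 (q = 27 of N = 83).
Shortfall ratios (z−y)/z: 0.1053 (×27); sum = 2.842105.
I averages over the q = 27 poor units only: 2.842105 / 27 = 0.105.

0.105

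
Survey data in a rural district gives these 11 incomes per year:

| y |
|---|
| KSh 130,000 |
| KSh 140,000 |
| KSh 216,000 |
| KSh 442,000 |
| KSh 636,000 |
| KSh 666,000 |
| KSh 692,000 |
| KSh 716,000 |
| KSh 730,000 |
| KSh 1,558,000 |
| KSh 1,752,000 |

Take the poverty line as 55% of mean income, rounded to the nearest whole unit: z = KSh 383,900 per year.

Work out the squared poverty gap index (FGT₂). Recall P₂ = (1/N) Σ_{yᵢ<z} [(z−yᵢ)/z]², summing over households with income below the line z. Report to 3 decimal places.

Incomes under z: KSh 130,000, KSh 140,000, KSh 216,000 (q = 3 of N = 11).
Relative gaps: (383900−130000)/383900 = 0.6614; (383900−140000)/383900 = 0.6353; (383900−216000)/383900 = 0.4374.
Squared: 0.4374; 0.4036; 0.1913.
Sum = 1.032322; P₂ = 1.032322 / 11 = 0.094.

0.094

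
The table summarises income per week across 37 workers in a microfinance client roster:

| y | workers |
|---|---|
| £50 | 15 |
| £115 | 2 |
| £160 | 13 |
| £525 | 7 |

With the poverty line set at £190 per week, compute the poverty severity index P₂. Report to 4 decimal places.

0.2373

Poor units: 15×£50, 2×£115, 13×£160 (q = 30 of N = 37).
Gap ratios (z−y)/z: (190−50)/190 = 0.7368 (×15); (190−115)/190 = 0.3947 (×2); (190−160)/190 = 0.1579 (×13).
Squared: 0.5429 (×15); 0.1558 (×2); 0.0249 (×13).
Sum = 8.779778; P₂ = 8.779778 / 37 = 0.2373.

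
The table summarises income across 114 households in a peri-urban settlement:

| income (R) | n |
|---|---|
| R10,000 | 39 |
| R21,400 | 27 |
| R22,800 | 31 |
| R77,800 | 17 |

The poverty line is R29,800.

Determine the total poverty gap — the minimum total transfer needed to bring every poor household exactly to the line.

R1,216,000

Poor units: 39×R10,000, 27×R21,400, 31×R22,800 (q = 97 of N = 114).
Individual gaps: 39×(29800−10000) = 772200; 27×(29800−21400) = 226800; 31×(29800−22800) = 217000.
Aggregate gap = R1,216,000.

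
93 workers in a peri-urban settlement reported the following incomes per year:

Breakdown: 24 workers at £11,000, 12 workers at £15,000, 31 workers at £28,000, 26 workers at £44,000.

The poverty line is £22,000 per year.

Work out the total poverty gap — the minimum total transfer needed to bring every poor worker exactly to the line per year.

£348,000

Below z: 24×£11,000, 12×£15,000 (q = 36 of N = 93).
Individual gaps: 24×(22000−11000) = 264000; 12×(22000−15000) = 84000.
Aggregate gap = £348,000.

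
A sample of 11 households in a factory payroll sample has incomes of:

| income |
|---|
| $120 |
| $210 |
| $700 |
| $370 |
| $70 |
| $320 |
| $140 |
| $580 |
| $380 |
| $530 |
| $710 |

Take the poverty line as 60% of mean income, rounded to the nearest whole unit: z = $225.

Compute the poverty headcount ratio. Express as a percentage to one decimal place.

36.4%

4 of the 11 households have income below $225.
H = 4/11 = 36.4%.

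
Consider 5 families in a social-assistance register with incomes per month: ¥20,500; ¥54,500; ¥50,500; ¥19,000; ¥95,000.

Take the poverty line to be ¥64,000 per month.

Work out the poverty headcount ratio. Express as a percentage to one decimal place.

80.0%

4 of the 5 families have income below ¥64,000.
H = 4/5 = 80.0%.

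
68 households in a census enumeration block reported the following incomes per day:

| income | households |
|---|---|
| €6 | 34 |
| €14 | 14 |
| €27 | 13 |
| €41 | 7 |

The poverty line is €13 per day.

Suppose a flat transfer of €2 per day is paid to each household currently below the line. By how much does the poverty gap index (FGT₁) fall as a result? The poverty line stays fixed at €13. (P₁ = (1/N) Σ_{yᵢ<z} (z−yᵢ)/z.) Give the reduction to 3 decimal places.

0.077

Before: below the line — 34×€6; poverty gap index (FGT₁) = 0.26923.
After the €2 transfer: below the line — 34×€8; poverty gap index (FGT₁) = 0.19231.
Reduction = 0.26923 − 0.19231 = 0.077.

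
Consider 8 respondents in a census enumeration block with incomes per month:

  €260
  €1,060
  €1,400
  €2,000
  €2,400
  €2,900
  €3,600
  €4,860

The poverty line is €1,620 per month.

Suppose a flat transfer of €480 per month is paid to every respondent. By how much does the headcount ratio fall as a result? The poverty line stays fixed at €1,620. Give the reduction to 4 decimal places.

Before: below the line — €260, €1,060, €1,400; headcount ratio = 0.375000.
After the €480 transfer: below the line — €740, €1,540; headcount ratio = 0.250000.
Reduction = 0.375000 − 0.250000 = 0.1250.

0.1250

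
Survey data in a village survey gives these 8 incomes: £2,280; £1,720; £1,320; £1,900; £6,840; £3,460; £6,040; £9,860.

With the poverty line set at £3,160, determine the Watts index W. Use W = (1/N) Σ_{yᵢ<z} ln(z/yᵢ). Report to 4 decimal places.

0.2895

Below the line: £1,320, £1,720, £1,900, £2,280 (q = 4 of N = 8).
Log gaps: ln(3160/1320) = 0.8729; ln(3160/1720) = 0.6082; ln(3160/1900) = 0.5087; ln(3160/2280) = 0.3264.
W = 2.316303 / 8 = 0.2895.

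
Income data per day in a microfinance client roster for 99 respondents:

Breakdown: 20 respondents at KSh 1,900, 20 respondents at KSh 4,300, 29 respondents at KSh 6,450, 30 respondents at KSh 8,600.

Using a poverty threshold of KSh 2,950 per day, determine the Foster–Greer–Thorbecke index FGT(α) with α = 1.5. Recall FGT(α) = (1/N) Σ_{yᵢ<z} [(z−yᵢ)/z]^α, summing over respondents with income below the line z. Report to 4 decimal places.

0.0429

Below the line: 20×KSh 1,900 (q = 20 of N = 99).
Shortfall ratios: (2950−1900)/2950 = 0.3559 (×20).
Raised to α = 1.5: 0.21235 (×20).
Sum = 4.246987; FGT(1.5) = 4.246987 / 99 = 0.0429.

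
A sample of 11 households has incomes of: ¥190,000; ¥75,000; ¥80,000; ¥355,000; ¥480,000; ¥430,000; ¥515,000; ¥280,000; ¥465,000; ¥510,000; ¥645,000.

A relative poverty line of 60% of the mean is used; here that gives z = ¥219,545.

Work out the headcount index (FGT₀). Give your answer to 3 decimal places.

0.273

3 of the 11 households have income below ¥219,545.
H = 3/11 = 0.273.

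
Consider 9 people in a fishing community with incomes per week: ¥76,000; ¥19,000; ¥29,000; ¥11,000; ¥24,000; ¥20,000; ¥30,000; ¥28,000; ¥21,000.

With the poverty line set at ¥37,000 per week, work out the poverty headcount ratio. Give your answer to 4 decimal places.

8 of the 9 people have income below ¥37,000.
H = 8/9 = 0.8889.

0.8889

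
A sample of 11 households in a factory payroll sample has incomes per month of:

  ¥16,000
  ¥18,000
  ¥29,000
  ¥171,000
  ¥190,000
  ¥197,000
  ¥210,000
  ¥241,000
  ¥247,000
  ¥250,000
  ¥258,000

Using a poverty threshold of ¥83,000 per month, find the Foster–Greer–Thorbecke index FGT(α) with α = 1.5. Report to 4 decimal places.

0.1766

Poor units: ¥16,000, ¥18,000, ¥29,000 (q = 3 of N = 11).
Gap ratios (z−y)/z: (83000−16000)/83000 = 0.8072; (83000−18000)/83000 = 0.7831; (83000−29000)/83000 = 0.6506.
Raised to α = 1.5: 0.72526; 0.69303; 0.52478.
Sum = 1.943069; FGT(1.5) = 1.943069 / 11 = 0.1766.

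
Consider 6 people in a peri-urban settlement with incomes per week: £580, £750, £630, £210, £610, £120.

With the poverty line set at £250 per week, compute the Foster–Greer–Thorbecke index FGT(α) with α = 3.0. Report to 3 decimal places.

Poor units: £120, £210 (q = 2 of N = 6).
Gap ratios (z−y)/z: (250−120)/250 = 0.5200; (250−210)/250 = 0.1600.
Raised to α = 3.0: 0.14061; 0.00410.
Sum = 0.144704; FGT(3.0) = 0.144704 / 6 = 0.024.

0.024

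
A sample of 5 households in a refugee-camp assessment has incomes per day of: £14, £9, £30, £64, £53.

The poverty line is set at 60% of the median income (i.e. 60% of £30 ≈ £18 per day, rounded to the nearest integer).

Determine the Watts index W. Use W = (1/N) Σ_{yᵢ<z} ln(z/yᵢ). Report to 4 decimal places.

0.1889

Below z: £9, £14 (q = 2 of N = 5).
Log gaps: ln(18/9) = 0.6931; ln(18/14) = 0.2513.
W = 0.944462 / 5 = 0.1889.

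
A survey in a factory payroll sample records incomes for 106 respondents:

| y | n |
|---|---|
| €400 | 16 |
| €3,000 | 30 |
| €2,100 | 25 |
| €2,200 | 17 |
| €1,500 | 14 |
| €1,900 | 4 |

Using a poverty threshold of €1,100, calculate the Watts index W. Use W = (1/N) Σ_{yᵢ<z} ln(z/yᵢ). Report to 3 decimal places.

Incomes under z: 16×€400 (q = 16 of N = 106).
Log shortfalls: ln(1100/400) = 1.0116 (×16).
W = 16.185615 / 106 = 0.153.

0.153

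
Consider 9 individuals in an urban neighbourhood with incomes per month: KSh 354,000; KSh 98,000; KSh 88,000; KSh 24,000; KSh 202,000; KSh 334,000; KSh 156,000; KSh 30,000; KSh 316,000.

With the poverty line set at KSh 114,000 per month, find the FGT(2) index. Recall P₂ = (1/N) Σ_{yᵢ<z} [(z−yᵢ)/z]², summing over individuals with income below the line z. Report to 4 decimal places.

Below z: KSh 24,000, KSh 30,000, KSh 88,000, KSh 98,000 (q = 4 of N = 9).
Relative gaps: (114000−24000)/114000 = 0.7895; (114000−30000)/114000 = 0.7368; (114000−88000)/114000 = 0.2281; (114000−98000)/114000 = 0.1404.
Squared: 0.6233; 0.5429; 0.0520; 0.0197.
Sum = 1.237919; P₂ = 1.237919 / 9 = 0.1375.

0.1375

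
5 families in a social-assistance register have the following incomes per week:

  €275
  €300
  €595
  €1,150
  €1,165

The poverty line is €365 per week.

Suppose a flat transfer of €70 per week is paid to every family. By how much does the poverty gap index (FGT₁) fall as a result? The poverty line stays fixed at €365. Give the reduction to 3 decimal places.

0.074

Before: below the line — €275, €300; poverty gap index (FGT₁) = 0.08493.
After the €70 transfer: below the line — €345; poverty gap index (FGT₁) = 0.01096.
Reduction = 0.08493 − 0.01096 = 0.074.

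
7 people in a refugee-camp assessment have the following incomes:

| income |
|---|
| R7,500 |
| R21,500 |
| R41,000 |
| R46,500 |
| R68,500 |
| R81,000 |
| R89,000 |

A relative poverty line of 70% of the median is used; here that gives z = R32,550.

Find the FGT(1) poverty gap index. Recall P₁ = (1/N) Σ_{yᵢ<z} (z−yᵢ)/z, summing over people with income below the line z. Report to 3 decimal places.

0.158

Poor units: R7,500, R21,500 (q = 2 of N = 7).
Shortfall ratios: (32550−7500)/32550 = 0.7696; (32550−21500)/32550 = 0.3395.
Σ = 1.109063. Dividing by the full population N = 7 gives P₁ = 0.158.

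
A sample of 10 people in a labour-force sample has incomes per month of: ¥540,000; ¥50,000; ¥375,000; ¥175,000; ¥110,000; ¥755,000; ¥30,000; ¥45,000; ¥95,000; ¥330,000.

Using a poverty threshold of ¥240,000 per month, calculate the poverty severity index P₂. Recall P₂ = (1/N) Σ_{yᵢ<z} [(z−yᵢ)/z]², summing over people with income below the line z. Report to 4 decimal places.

0.2784

Below z: ¥30,000, ¥45,000, ¥50,000, ¥95,000, ¥110,000, ¥175,000 (q = 6 of N = 10).
Normalized shortfalls: (240000−30000)/240000 = 0.8750; (240000−45000)/240000 = 0.8125; (240000−50000)/240000 = 0.7917; (240000−95000)/240000 = 0.6042; (240000−110000)/240000 = 0.5417; (240000−175000)/240000 = 0.2708.
Squared: 0.7656; 0.6602; 0.6267; 0.3650; 0.2934; 0.0734.
Sum = 2.784288; P₂ = 2.784288 / 10 = 0.2784.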